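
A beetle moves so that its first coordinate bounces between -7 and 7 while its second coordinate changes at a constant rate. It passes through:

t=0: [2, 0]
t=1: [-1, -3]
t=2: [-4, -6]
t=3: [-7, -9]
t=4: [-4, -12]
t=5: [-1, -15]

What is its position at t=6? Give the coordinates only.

[2, -18]

The first coordinate travels 3 per step and bounces off the walls at -7 and 7.
  step 6: -1 → 2
The second coordinate changes by -3 each step: at step 6 it is -18.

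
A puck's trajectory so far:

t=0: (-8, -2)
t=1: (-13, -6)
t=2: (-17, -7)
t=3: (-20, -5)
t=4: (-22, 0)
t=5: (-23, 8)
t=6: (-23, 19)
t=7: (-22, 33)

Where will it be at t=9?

(-17, 70)

First differences are (-5, -4), (-4, -1), (-3, +2), (-2, +5), (-1, +8), (+0, +11), (+1, +14); their common second difference is (+1, +3) (constant acceleration).
step 8: (-22, 33) + (+2, +17) → (-20, 50)
step 9: (-20, 50) + (+3, +20) → (-17, 70)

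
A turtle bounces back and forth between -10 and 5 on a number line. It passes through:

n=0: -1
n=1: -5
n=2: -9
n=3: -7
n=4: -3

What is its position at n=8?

The value travels 4 per step and bounces off the walls at -10 and 5.
  step 5: -3 → 1
  step 6: 1 → 5
  step 7: 5 → 1
  step 8: 1 → -3

-3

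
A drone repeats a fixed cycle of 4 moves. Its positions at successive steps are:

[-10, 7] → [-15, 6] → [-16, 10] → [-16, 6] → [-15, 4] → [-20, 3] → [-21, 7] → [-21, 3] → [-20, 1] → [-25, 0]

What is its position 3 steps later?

Differencing gives [-5, -1], [-1, +4], [+0, -4], [+1, -2], [-5, -1], [-1, +4], [+0, -4], [+1, -2], [-5, -1]. This is the pattern [-5, -1], [-1, +4], [+0, -4], [+1, -2] repeated.
step 10: apply [-1, +4] → [-26, 4]
step 11: apply [+0, -4] → [-26, 0]
step 12: apply [+1, -2] → [-25, -2]

[-25, -2]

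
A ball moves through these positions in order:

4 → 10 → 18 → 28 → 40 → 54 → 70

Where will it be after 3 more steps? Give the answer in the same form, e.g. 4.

Taking differences between consecutive positions: +6, +8, +10, +12, +14, +16. These grow by +2 each step.
step 7: 70 + 18 → 88
step 8: 88 + 20 → 108
step 9: 108 + 22 → 130

130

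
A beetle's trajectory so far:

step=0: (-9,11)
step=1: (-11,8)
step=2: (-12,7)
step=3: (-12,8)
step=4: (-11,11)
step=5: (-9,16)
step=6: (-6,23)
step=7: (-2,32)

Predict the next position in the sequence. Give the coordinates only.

(3,43)

Successive displacements: (-2,-3), (-1,-1), (+0,+1), (+1,+3), (+2,+5), (+3,+7), (+4,+9) — each changes by (+1,+2).
step 8: (-2,32) + (+5,+11) → (3,43)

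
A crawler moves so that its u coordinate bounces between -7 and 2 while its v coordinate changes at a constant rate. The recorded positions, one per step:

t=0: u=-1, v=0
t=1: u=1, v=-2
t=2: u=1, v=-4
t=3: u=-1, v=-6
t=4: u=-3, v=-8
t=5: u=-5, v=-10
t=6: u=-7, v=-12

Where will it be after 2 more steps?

The u coordinate travels 2 per step and bounces off the walls at -7 and 2.
  step 7: -7 → -5
  step 8: -5 → -3
The v coordinate changes by -2 each step: at step 8 it is -16.

u=-3, v=-16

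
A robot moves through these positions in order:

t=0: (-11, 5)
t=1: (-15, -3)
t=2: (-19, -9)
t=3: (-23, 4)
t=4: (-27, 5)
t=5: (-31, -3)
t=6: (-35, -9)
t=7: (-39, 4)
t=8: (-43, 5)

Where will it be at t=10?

First: linear, -4 per step → -51 at step 10.
Second: cycles through 5, -3, -9, 4 every 4 steps. Step 10 lands at position 2 of the cycle → -9.

(-51, -9)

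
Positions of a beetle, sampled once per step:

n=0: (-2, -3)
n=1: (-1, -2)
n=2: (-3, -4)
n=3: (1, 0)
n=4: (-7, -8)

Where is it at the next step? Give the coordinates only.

(9, 8)

Step-to-step displacements: (+1, +1), (-2, -2), (+4, +4), (-8, -8); each is -2× the previous.
step 5: (-7, -8) + (+16, +16) → (9, 8)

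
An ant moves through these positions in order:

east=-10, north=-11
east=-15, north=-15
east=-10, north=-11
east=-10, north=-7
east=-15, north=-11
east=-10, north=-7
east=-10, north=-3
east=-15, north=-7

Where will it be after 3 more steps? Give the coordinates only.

east=-15, north=-3

The moves between consecutive positions are (-5, -4), (+5, +4), (+0, +4), (-5, -4), (+5, +4), (+0, +4), (-5, -4); they repeat the 3-cycle [(-5, -4), (+5, +4), (+0, +4)].
step 8: apply (+5, +4) → east=-10, north=-3
step 9: apply (+0, +4) → east=-10, north=1
step 10: apply (-5, -4) → east=-15, north=-3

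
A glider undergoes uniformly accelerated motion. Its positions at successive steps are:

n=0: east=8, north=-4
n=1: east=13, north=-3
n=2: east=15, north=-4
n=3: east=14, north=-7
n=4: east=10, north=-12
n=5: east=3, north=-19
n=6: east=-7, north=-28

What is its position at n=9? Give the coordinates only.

east=-55, north=-67

Successive displacements: (+5, +1), (+2, -1), (-1, -3), (-4, -5), (-7, -7), (-10, -9) — each changes by (-3, -2).
step 7: east=-7, north=-28 + (-13, -11) → east=-20, north=-39
step 8: east=-20, north=-39 + (-16, -13) → east=-36, north=-52
step 9: east=-36, north=-52 + (-19, -15) → east=-55, north=-67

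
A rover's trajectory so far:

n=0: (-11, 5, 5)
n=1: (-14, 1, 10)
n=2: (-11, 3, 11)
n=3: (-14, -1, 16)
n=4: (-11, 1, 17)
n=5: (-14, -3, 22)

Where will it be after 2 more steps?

Differencing gives (-3, -4, +5), (+3, +2, +1), (-3, -4, +5), (+3, +2, +1), (-3, -4, +5). This is the pattern (-3, -4, +5), (+3, +2, +1) repeated.
step 6: apply (+3, +2, +1) → (-11, -1, 23)
step 7: apply (-3, -4, +5) → (-14, -5, 28)

(-14, -5, 28)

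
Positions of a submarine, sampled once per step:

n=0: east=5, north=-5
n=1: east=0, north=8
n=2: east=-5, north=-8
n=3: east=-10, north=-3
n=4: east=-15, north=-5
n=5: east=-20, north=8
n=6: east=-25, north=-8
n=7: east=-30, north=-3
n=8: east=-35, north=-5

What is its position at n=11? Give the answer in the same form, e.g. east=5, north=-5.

east=-50, north=-3

East: linear, -5 per step → -50 at step 11.
North: cycles through -5, 8, -8, -3 every 4 steps. Step 11 lands at position 3 of the cycle → -3.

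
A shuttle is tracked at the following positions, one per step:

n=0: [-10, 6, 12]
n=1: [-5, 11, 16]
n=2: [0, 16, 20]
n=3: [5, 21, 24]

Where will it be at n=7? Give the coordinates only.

Constant displacement of [+5, +5, +4] per step.
step 4: [5, 21, 24] + [+5, +5, +4] → [10, 26, 28]
step 5: [10, 26, 28] + [+5, +5, +4] → [15, 31, 32]
step 6: [15, 31, 32] + [+5, +5, +4] → [20, 36, 36]
step 7: [20, 36, 36] + [+5, +5, +4] → [25, 41, 40]

[25, 41, 40]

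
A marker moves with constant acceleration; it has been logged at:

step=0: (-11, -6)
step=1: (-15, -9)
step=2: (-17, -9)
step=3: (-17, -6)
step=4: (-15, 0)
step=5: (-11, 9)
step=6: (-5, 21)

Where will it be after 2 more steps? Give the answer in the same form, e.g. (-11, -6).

(13, 54)

First differences are (-4, -3), (-2, +0), (+0, +3), (+2, +6), (+4, +9), (+6, +12); their common second difference is (+2, +3) (constant acceleration).
step 7: (-5, 21) + (+8, +15) → (3, 36)
step 8: (3, 36) + (+10, +18) → (13, 54)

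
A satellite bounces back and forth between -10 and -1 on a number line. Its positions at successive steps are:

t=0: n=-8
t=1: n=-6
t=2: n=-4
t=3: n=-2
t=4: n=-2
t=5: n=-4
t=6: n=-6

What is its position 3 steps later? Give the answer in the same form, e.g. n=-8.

n=-8

The value reflects between -10 and -1, moving 2 per step.
  step 7: -6 → -8
  step 8: -8 → -10
  step 9: -10 → -8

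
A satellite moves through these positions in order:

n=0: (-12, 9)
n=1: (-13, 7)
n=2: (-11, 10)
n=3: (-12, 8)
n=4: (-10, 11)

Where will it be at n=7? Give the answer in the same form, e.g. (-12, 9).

The moves between consecutive positions are (-1, -2), (+2, +3), (-1, -2), (+2, +3); they repeat the 2-cycle [(-1, -2), (+2, +3)].
step 5: apply (-1, -2) → (-11, 9)
step 6: apply (+2, +3) → (-9, 12)
step 7: apply (-1, -2) → (-10, 10)

(-10, 10)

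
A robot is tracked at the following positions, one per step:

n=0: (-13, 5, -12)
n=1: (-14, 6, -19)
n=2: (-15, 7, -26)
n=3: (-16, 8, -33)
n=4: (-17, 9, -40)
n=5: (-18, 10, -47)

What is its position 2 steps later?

Constant displacement of (-1, +1, -7) per step.
step 6: (-18, 10, -47) + (-1, +1, -7) → (-19, 11, -54)
step 7: (-19, 11, -54) + (-1, +1, -7) → (-20, 12, -61)

(-20, 12, -61)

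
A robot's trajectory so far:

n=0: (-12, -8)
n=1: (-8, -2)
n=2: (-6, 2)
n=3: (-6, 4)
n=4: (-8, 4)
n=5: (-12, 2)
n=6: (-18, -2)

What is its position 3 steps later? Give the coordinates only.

(-48, -26)

Successive displacements: (+4, +6), (+2, +4), (+0, +2), (-2, +0), (-4, -2), (-6, -4) — each changes by (-2, -2).
step 7: (-18, -2) + (-8, -6) → (-26, -8)
step 8: (-26, -8) + (-10, -8) → (-36, -16)
step 9: (-36, -16) + (-12, -10) → (-48, -26)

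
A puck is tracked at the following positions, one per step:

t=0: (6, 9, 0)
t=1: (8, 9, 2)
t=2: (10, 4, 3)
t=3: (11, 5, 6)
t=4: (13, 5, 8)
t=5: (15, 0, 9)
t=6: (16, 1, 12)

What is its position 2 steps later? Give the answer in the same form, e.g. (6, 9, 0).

The moves between consecutive positions are (+2, +0, +2), (+2, -5, +1), (+1, +1, +3), (+2, +0, +2), (+2, -5, +1), (+1, +1, +3); they repeat the 3-cycle [(+2, +0, +2), (+2, -5, +1), (+1, +1, +3)].
step 7: apply (+2, +0, +2) → (18, 1, 14)
step 8: apply (+2, -5, +1) → (20, -4, 15)

(20, -4, 15)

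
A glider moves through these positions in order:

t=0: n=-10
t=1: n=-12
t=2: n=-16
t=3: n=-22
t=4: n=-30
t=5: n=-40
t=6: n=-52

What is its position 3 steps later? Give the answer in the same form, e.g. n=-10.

n=-100

Taking differences between consecutive positions: -2, -4, -6, -8, -10, -12. These grow by -2 each step.
step 7: -52 − 14 → n=-66
step 8: -66 − 16 → n=-82
step 9: -82 − 18 → n=-100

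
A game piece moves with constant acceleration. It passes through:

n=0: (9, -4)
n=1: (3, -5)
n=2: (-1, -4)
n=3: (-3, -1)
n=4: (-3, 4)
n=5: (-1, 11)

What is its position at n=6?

First differences are (-6, -1), (-4, +1), (-2, +3), (+0, +5), (+2, +7); their common second difference is (+2, +2) (constant acceleration).
step 6: (-1, 11) + (+4, +9) → (3, 20)

(3, 20)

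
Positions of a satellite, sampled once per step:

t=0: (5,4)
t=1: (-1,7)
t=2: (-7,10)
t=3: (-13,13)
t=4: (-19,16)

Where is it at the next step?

Each step adds (-6,+3) to the position.
step 5: (-19,16) + (-6,+3) → (-25,19)

(-25,19)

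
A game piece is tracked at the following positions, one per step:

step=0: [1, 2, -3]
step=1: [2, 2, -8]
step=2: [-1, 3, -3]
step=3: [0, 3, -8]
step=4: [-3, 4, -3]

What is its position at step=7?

[-4, 5, -8]

The moves between consecutive positions are [+1, +0, -5], [-3, +1, +5], [+1, +0, -5], [-3, +1, +5]; they repeat the 2-cycle [[+1, +0, -5], [-3, +1, +5]].
step 5: apply [+1, +0, -5] → [-2, 4, -8]
step 6: apply [-3, +1, +5] → [-5, 5, -3]
step 7: apply [+1, +0, -5] → [-4, 5, -8]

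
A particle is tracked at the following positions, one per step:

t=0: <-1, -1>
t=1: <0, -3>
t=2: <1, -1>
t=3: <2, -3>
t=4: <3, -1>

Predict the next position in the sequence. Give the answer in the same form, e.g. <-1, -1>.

<4, -3>

The first coordinate changes by +1 each step, so at step 5 it is -1 + 5·(1) = 4.
The second coordinate repeats the cycle [-1, -3] with period 2; step 5 mod 2 = 1, giving -3.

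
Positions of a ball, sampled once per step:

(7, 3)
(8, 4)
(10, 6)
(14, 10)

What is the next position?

(22, 18)

Step-to-step displacements: (+1, +1), (+2, +2), (+4, +4); each is 2× the previous.
step 4: (14, 10) + (+8, +8) → (22, 18)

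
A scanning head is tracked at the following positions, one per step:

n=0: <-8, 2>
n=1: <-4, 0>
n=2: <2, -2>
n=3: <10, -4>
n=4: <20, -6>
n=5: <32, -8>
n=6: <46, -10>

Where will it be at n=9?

First differences are <+4, -2>, <+6, -2>, <+8, -2>, <+10, -2>, <+12, -2>, <+14, -2>; their common second difference is <+2, +0> (constant acceleration).
step 7: <46, -10> + <+16, -2> → <62, -12>
step 8: <62, -12> + <+18, -2> → <80, -14>
step 9: <80, -14> + <+20, -2> → <100, -16>

<100, -16>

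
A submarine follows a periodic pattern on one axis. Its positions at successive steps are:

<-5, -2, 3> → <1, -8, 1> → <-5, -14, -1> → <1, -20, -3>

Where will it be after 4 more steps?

<1, -44, -11>

First: cycles through -5, 1 every 2 steps. Step 7 lands at position 1 of the cycle → 1.
Second: linear, -6 per step → -44 at step 7.
Third: linear, -2 per step → -11 at step 7.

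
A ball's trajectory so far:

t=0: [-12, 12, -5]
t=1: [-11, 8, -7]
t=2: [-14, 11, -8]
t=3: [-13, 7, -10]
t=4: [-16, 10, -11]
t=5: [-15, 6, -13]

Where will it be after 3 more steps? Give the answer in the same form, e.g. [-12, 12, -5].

[-20, 8, -17]

The moves between consecutive positions are [+1, -4, -2], [-3, +3, -1], [+1, -4, -2], [-3, +3, -1], [+1, -4, -2]; they repeat the 2-cycle [[+1, -4, -2], [-3, +3, -1]].
step 6: apply [-3, +3, -1] → [-18, 9, -14]
step 7: apply [+1, -4, -2] → [-17, 5, -16]
step 8: apply [-3, +3, -1] → [-20, 8, -17]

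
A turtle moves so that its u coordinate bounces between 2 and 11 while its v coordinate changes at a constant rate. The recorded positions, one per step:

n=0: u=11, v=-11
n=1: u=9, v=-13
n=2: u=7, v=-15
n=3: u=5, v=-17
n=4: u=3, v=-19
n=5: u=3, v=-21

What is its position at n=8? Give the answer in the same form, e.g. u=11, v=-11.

u=9, v=-27

The u coordinate reflects between 2 and 11, moving 2 per step.
  step 6: 3 → 5
  step 7: 5 → 7
  step 8: 7 → 9
The v coordinate changes by -2 each step: at step 8 it is -27.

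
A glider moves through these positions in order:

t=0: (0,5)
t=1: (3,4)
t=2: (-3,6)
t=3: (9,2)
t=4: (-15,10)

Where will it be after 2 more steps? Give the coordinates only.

The jumps are (+3,-1), (-6,+2), (+12,-4), (-24,+8) — a geometric progression with ratio -2.
step 5: (-15,10) + (+48,-16) → (33,-6)
step 6: (33,-6) + (-96,+32) → (-63,26)

(-63,26)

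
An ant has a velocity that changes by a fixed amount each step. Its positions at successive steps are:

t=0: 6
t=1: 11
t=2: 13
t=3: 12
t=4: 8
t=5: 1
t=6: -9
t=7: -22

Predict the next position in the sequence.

First differences are +5, +2, -1, -4, -7, -10, -13; their common second difference is -3 (constant acceleration).
step 8: -22 − 16 → -38

-38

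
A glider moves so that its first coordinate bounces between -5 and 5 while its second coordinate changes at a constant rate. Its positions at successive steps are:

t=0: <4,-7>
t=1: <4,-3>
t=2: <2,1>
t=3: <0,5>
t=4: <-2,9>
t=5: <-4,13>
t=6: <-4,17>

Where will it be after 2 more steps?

<0,25>

The first coordinate reflects between -5 and 5, moving 2 per step.
  step 7: -4 → -2
  step 8: -2 → 0
The second coordinate changes by +4 each step: at step 8 it is 25.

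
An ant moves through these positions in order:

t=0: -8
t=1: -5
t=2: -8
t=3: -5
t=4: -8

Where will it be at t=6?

Consecutive displacements +3, -3, +3, -3 scale by a factor of -1 each step.
step 5: -8 + 3 → -5
step 6: -5 − 3 → -8

-8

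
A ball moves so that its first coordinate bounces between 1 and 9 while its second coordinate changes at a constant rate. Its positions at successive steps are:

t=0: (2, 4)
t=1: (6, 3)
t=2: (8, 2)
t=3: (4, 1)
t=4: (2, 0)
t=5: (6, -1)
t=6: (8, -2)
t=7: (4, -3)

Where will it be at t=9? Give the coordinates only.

The first coordinate reflects between 1 and 9, moving 4 per step.
  step 8: 4 → 2
  step 9: 2 → 6
The second coordinate changes by -1 each step: at step 9 it is -5.

(6, -5)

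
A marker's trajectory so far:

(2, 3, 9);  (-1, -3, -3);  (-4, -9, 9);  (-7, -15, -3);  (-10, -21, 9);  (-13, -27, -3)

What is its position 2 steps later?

(-19, -39, -3)

The first coordinate changes by -3 each step, so at step 7 it is 2 + 7·(-3) = -19.
The second coordinate changes by -6 each step, so at step 7 it is 3 + 7·(-6) = -39.
The third coordinate repeats the cycle [9, -3] with period 2; step 7 mod 2 = 1, giving -3.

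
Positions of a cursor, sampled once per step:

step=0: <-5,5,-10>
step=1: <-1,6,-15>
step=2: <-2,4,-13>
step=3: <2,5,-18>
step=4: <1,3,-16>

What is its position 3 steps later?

<8,3,-24>

Step-to-step displacements: <+4,+1,-5>, <-1,-2,+2>, <+4,+1,-5>, <-1,-2,+2> — a repeating cycle of length 2.
step 5: apply <+4,+1,-5> → <5,4,-21>
step 6: apply <-1,-2,+2> → <4,2,-19>
step 7: apply <+4,+1,-5> → <8,3,-24>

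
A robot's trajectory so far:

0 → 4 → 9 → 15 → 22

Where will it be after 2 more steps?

First differences are +4, +5, +6, +7; their common second difference is +1 (constant acceleration).
step 5: 22 + 8 → 30
step 6: 30 + 9 → 39

39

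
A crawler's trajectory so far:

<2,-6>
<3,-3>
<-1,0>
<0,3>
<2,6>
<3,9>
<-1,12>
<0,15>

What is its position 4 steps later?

The first coordinate repeats the cycle [2, 3, -1, 0] with period 4; step 11 mod 4 = 3, giving 0.
The second coordinate changes by +3 each step, so at step 11 it is -6 + 11·(3) = 27.

<0,27>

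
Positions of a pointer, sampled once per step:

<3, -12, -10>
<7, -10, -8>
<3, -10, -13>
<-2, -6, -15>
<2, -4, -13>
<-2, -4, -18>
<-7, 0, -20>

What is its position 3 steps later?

<-12, 6, -25>

Differencing gives <+4, +2, +2>, <-4, +0, -5>, <-5, +4, -2>, <+4, +2, +2>, <-4, +0, -5>, <-5, +4, -2>. This is the pattern <+4, +2, +2>, <-4, +0, -5>, <-5, +4, -2> repeated.
step 7: apply <+4, +2, +2> → <-3, 2, -18>
step 8: apply <-4, +0, -5> → <-7, 2, -23>
step 9: apply <-5, +4, -2> → <-12, 6, -25>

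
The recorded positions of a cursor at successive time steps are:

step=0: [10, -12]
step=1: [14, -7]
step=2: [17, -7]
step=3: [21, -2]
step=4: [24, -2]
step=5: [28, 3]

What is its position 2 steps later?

Step-to-step displacements: [+4, +5], [+3, +0], [+4, +5], [+3, +0], [+4, +5] — a repeating cycle of length 2.
step 6: apply [+3, +0] → [31, 3]
step 7: apply [+4, +5] → [35, 8]

[35, 8]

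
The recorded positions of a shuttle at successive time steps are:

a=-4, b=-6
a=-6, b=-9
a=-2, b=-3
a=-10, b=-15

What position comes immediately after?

a=6, b=9

The jumps are (-2, -3), (+4, +6), (-8, -12) — a geometric progression with ratio -2.
step 4: a=-10, b=-15 + (+16, +24) → a=6, b=9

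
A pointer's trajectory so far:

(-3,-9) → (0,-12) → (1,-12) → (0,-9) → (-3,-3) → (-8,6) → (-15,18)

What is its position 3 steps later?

(-48,72)

Taking differences between consecutive positions: (+3,-3), (+1,+0), (-1,+3), (-3,+6), (-5,+9), (-7,+12). These grow by (-2,+3) each step.
step 7: (-15,18) + (-9,+15) → (-24,33)
step 8: (-24,33) + (-11,+18) → (-35,51)
step 9: (-35,51) + (-13,+21) → (-48,72)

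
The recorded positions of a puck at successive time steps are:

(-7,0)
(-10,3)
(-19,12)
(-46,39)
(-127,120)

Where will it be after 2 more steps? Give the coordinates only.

The jumps are (-3,+3), (-9,+9), (-27,+27), (-81,+81) — a geometric progression with ratio 3.
step 5: (-127,120) + (-243,+243) → (-370,363)
step 6: (-370,363) + (-729,+729) → (-1099,1092)

(-1099,1092)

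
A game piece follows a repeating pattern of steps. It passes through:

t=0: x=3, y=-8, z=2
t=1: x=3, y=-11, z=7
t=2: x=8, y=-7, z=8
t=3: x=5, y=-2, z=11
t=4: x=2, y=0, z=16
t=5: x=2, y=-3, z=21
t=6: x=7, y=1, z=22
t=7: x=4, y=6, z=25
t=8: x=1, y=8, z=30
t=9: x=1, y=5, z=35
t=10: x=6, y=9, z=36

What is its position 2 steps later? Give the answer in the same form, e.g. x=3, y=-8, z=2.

x=0, y=16, z=44

Differencing gives (+0,-3,+5), (+5,+4,+1), (-3,+5,+3), (-3,+2,+5), (+0,-3,+5), (+5,+4,+1), (-3,+5,+3), (-3,+2,+5), (+0,-3,+5), (+5,+4,+1). This is the pattern (+0,-3,+5), (+5,+4,+1), (-3,+5,+3), (-3,+2,+5) repeated.
step 11: apply (-3,+5,+3) → x=3, y=14, z=39
step 12: apply (-3,+2,+5) → x=0, y=16, z=44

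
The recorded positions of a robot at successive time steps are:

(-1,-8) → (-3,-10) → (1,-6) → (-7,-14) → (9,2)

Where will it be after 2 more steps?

The jumps are (-2,-2), (+4,+4), (-8,-8), (+16,+16) — a geometric progression with ratio -2.
step 5: (9,2) + (-32,-32) → (-23,-30)
step 6: (-23,-30) + (+64,+64) → (41,34)

(41,34)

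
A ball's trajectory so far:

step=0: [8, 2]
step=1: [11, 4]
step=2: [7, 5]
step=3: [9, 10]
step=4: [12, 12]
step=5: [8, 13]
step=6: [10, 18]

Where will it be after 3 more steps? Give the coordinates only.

[11, 26]

Differencing gives [+3, +2], [-4, +1], [+2, +5], [+3, +2], [-4, +1], [+2, +5]. This is the pattern [+3, +2], [-4, +1], [+2, +5] repeated.
step 7: apply [+3, +2] → [13, 20]
step 8: apply [-4, +1] → [9, 21]
step 9: apply [+2, +5] → [11, 26]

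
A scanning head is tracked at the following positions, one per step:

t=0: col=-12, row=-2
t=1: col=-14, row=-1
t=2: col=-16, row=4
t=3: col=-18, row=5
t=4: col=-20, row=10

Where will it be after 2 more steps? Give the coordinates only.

The moves between consecutive positions are (-2, +1), (-2, +5), (-2, +1), (-2, +5); they repeat the 2-cycle [(-2, +1), (-2, +5)].
step 5: apply (-2, +1) → col=-22, row=11
step 6: apply (-2, +5) → col=-24, row=16

col=-24, row=16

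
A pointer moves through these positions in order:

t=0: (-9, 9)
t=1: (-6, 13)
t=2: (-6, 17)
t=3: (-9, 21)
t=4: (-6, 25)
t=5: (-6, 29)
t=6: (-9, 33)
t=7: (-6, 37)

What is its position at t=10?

First: cycles through -9, -6, -6 every 3 steps. Step 10 lands at position 1 of the cycle → -6.
Second: linear, +4 per step → 49 at step 10.

(-6, 49)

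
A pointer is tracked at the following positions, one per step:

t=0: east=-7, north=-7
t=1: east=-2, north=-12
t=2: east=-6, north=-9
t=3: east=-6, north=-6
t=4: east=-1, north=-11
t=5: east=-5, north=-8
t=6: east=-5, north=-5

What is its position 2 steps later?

east=-4, north=-7

Differencing gives (+5,-5), (-4,+3), (+0,+3), (+5,-5), (-4,+3), (+0,+3). This is the pattern (+5,-5), (-4,+3), (+0,+3) repeated.
step 7: apply (+5,-5) → east=0, north=-10
step 8: apply (-4,+3) → east=-4, north=-7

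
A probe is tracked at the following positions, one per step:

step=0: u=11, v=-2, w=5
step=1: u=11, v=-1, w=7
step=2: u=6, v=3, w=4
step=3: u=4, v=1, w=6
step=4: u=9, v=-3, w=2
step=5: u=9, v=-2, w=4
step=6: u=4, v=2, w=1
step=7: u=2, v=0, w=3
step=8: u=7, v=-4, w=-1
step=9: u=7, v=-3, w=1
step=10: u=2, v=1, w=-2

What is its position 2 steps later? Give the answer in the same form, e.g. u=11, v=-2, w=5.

u=5, v=-5, w=-4

Step-to-step displacements: (+0, +1, +2), (-5, +4, -3), (-2, -2, +2), (+5, -4, -4), (+0, +1, +2), (-5, +4, -3), (-2, -2, +2), (+5, -4, -4), (+0, +1, +2), (-5, +4, -3) — a repeating cycle of length 4.
step 11: apply (-2, -2, +2) → u=0, v=-1, w=0
step 12: apply (+5, -4, -4) → u=5, v=-5, w=-4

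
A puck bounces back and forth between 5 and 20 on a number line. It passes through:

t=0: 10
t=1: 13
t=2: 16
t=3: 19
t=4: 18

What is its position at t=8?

The value travels 3 per step and bounces off the walls at 5 and 20.
  step 5: 18 → 15
  step 6: 15 → 12
  step 7: 12 → 9
  step 8: 9 → 6

6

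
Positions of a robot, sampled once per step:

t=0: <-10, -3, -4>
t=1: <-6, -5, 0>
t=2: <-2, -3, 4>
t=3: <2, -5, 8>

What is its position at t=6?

First: linear, +4 per step → 14 at step 6.
Second: cycles through -3, -5 every 2 steps. Step 6 lands at position 0 of the cycle → -3.
Third: linear, +4 per step → 20 at step 6.

<14, -3, 20>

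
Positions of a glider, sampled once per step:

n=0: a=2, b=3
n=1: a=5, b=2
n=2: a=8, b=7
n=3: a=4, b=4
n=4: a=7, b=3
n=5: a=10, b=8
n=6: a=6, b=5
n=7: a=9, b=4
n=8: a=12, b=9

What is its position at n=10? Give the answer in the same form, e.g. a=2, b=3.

Step-to-step displacements: (+3,-1), (+3,+5), (-4,-3), (+3,-1), (+3,+5), (-4,-3), (+3,-1), (+3,+5) — a repeating cycle of length 3.
step 9: apply (-4,-3) → a=8, b=6
step 10: apply (+3,-1) → a=11, b=5

a=11, b=5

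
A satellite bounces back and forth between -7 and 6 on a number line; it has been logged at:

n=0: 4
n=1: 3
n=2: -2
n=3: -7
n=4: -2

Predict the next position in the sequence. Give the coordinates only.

3

The value travels 5 per step and bounces off the walls at -7 and 6.
  step 5: -2 → 3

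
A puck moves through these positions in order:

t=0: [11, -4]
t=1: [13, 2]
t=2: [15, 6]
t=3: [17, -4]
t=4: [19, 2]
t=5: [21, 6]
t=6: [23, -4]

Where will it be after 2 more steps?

First: linear, +2 per step → 27 at step 8.
Second: cycles through -4, 2, 6 every 3 steps. Step 8 lands at position 2 of the cycle → 6.

[27, 6]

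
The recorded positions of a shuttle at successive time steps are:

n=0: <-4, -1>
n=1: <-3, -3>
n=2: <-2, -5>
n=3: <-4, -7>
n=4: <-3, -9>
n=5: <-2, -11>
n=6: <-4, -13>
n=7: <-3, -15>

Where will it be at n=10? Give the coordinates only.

First: cycles through -4, -3, -2 every 3 steps. Step 10 lands at position 1 of the cycle → -3.
Second: linear, -2 per step → -21 at step 10.

<-3, -21>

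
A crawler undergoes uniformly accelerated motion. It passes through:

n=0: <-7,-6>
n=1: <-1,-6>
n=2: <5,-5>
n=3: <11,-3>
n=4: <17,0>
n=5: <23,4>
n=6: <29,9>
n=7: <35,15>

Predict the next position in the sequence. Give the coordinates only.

<41,22>

Successive displacements: <+6,+0>, <+6,+1>, <+6,+2>, <+6,+3>, <+6,+4>, <+6,+5>, <+6,+6> — each changes by <+0,+1>.
step 8: <35,15> + <+6,+7> → <41,22>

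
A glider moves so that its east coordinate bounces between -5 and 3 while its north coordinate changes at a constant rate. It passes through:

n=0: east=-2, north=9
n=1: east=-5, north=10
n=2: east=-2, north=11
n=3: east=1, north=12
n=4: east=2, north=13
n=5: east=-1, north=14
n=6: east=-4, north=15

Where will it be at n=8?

east=0, north=17

The east coordinate reflects between -5 and 3, moving 3 per step.
  step 7: -4 → -3
  step 8: -3 → 0
The north coordinate changes by +1 each step: at step 8 it is 17.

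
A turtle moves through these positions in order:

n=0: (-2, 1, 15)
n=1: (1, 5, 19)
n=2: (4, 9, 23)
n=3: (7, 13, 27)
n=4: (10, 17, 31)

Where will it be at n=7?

Constant displacement of (+3, +4, +4) per step.
step 5: (10, 17, 31) + (+3, +4, +4) → (13, 21, 35)
step 6: (13, 21, 35) + (+3, +4, +4) → (16, 25, 39)
step 7: (16, 25, 39) + (+3, +4, +4) → (19, 29, 43)

(19, 29, 43)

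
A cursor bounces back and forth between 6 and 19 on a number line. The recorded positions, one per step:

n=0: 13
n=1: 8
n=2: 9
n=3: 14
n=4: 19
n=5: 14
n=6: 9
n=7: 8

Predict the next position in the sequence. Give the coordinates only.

13

The value reflects between 6 and 19, moving 5 per step.
  step 8: 8 → 13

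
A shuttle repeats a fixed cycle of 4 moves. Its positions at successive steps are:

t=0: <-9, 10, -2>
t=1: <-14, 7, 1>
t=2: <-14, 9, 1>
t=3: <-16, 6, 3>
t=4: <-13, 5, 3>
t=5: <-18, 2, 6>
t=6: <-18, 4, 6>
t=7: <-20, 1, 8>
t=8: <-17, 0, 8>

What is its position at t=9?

The moves between consecutive positions are <-5, -3, +3>, <+0, +2, +0>, <-2, -3, +2>, <+3, -1, +0>, <-5, -3, +3>, <+0, +2, +0>, <-2, -3, +2>, <+3, -1, +0>; they repeat the 4-cycle [<-5, -3, +3>, <+0, +2, +0>, <-2, -3, +2>, <+3, -1, +0>].
step 9: apply <-5, -3, +3> → <-22, -3, 11>

<-22, -3, 11>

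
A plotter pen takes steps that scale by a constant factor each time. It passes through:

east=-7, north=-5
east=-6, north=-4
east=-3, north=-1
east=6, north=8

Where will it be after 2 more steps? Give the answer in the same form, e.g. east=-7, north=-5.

Step-to-step displacements: (+1, +1), (+3, +3), (+9, +9); each is 3× the previous.
step 4: east=6, north=8 + (+27, +27) → east=33, north=35
step 5: east=33, north=35 + (+81, +81) → east=114, north=116

east=114, north=116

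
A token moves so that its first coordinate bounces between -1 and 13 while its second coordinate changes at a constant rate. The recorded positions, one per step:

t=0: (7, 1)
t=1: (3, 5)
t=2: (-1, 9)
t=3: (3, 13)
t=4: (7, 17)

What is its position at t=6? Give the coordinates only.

The first coordinate travels 4 per step and bounces off the walls at -1 and 13.
  step 5: 7 → 11
  step 6: 11 → 11
The second coordinate changes by +4 each step: at step 6 it is 25.

(11, 25)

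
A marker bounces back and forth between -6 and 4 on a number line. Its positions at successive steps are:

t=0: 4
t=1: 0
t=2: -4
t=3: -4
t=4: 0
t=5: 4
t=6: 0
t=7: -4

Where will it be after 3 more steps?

The value reflects between -6 and 4, moving 4 per step.
  step 8: -4 → -4
  step 9: -4 → 0
  step 10: 0 → 4

4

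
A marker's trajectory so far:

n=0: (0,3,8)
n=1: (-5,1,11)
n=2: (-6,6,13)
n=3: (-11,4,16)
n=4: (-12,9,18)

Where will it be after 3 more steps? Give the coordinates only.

Step-to-step displacements: (-5,-2,+3), (-1,+5,+2), (-5,-2,+3), (-1,+5,+2) — a repeating cycle of length 2.
step 5: apply (-5,-2,+3) → (-17,7,21)
step 6: apply (-1,+5,+2) → (-18,12,23)
step 7: apply (-5,-2,+3) → (-23,10,26)

(-23,10,26)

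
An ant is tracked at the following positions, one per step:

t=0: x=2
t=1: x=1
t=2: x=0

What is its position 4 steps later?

x=-4

Constant displacement of -1 per step.
step 3: 0 − 1 → x=-1
step 4: -1 − 1 → x=-2
step 5: -2 − 1 → x=-3
step 6: -3 − 1 → x=-4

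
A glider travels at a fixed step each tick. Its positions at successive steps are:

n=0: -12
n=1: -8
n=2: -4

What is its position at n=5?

8

Constant displacement of +4 per step.
step 3: -4 + 4 → 0
step 4: 0 + 4 → 4
step 5: 4 + 4 → 8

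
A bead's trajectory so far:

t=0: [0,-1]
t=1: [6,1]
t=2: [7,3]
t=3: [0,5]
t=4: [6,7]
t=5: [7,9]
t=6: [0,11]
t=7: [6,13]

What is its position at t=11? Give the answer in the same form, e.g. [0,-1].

First: cycles through 0, 6, 7 every 3 steps. Step 11 lands at position 2 of the cycle → 7.
Second: linear, +2 per step → 21 at step 11.

[7,21]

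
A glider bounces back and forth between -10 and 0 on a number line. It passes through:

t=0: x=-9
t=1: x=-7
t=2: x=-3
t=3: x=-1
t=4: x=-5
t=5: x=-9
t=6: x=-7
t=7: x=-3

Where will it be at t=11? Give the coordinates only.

x=-7

The value reflects between -10 and 0, moving 4 per step.
  step 8: -3 → -1
  step 9: -1 → -5
  step 10: -5 → -9
  step 11: -9 → -7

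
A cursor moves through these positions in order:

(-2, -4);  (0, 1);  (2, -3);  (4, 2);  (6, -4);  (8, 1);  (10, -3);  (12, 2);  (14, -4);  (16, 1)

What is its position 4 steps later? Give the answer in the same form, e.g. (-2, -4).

First: linear, +2 per step → 24 at step 13.
Second: cycles through -4, 1, -3, 2 every 4 steps. Step 13 lands at position 1 of the cycle → 1.

(24, 1)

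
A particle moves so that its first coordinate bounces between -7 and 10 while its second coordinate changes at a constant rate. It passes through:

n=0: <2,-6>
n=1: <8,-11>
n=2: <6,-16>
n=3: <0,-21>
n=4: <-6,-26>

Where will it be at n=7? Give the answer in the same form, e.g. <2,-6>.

The first coordinate travels 6 per step and bounces off the walls at -7 and 10.
  step 5: -6 → -2
  step 6: -2 → 4
  step 7: 4 → 10
The second coordinate changes by -5 each step: at step 7 it is -41.

<10,-41>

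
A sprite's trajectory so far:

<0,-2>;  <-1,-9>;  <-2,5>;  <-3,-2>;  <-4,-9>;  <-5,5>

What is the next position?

The first coordinate changes by -1 each step, so at step 6 it is 0 + 6·(-1) = -6.
The second coordinate repeats the cycle [-2, -9, 5] with period 3; step 6 mod 3 = 0, giving -2.

<-6,-2>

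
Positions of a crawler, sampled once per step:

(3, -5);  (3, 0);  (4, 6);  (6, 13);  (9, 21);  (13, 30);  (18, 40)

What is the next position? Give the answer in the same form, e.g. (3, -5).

(24, 51)

First differences are (+0, +5), (+1, +6), (+2, +7), (+3, +8), (+4, +9), (+5, +10); their common second difference is (+1, +1) (constant acceleration).
step 7: (18, 40) + (+6, +11) → (24, 51)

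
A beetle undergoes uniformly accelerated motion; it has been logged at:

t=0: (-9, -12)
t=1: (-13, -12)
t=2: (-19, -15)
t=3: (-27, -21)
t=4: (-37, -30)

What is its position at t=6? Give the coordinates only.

Taking differences between consecutive positions: (-4, +0), (-6, -3), (-8, -6), (-10, -9). These grow by (-2, -3) each step.
step 5: (-37, -30) + (-12, -12) → (-49, -42)
step 6: (-49, -42) + (-14, -15) → (-63, -57)

(-63, -57)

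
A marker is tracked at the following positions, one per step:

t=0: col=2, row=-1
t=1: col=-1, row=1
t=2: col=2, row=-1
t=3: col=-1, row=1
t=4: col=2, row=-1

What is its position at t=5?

Consecutive displacements (-3, +2), (+3, -2), (-3, +2), (+3, -2) scale by a factor of -1 each step.
step 5: col=2, row=-1 + (-3, +2) → col=-1, row=1

col=-1, row=1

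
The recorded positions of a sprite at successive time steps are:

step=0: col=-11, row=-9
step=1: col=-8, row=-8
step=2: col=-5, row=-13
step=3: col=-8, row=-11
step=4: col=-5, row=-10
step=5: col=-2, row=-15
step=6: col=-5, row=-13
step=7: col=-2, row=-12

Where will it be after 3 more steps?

The moves between consecutive positions are (+3,+1), (+3,-5), (-3,+2), (+3,+1), (+3,-5), (-3,+2), (+3,+1); they repeat the 3-cycle [(+3,+1), (+3,-5), (-3,+2)].
step 8: apply (+3,-5) → col=1, row=-17
step 9: apply (-3,+2) → col=-2, row=-15
step 10: apply (+3,+1) → col=1, row=-14

col=1, row=-14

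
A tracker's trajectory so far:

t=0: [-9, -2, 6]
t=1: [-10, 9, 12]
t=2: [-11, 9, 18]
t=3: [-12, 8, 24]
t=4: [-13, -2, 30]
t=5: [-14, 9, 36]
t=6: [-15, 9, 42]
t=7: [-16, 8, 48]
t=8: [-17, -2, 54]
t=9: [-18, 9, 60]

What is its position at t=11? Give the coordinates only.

[-20, 8, 72]

First: linear, -1 per step → -20 at step 11.
Second: cycles through -2, 9, 9, 8 every 4 steps. Step 11 lands at position 3 of the cycle → 8.
Third: linear, +6 per step → 72 at step 11.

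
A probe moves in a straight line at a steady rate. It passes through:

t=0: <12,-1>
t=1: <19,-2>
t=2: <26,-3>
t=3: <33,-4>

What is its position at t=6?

<54,-7>

Constant displacement of <+7,-1> per step.
step 4: <33,-4> + <+7,-1> → <40,-5>
step 5: <40,-5> + <+7,-1> → <47,-6>
step 6: <47,-6> + <+7,-1> → <54,-7>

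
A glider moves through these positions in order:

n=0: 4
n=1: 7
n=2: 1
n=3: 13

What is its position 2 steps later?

Step-to-step displacements: +3, -6, +12; each is -2× the previous.
step 4: 13 − 24 → -11
step 5: -11 + 48 → 37

37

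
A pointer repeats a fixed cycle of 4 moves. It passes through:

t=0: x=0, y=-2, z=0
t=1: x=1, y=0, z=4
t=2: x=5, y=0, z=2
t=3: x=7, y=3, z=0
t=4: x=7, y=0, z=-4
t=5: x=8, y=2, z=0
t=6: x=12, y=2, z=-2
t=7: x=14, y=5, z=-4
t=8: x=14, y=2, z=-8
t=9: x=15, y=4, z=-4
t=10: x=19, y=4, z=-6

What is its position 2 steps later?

Differencing gives (+1, +2, +4), (+4, +0, -2), (+2, +3, -2), (+0, -3, -4), (+1, +2, +4), (+4, +0, -2), (+2, +3, -2), (+0, -3, -4), (+1, +2, +4), (+4, +0, -2). This is the pattern (+1, +2, +4), (+4, +0, -2), (+2, +3, -2), (+0, -3, -4) repeated.
step 11: apply (+2, +3, -2) → x=21, y=7, z=-8
step 12: apply (+0, -3, -4) → x=21, y=4, z=-12

x=21, y=4, z=-12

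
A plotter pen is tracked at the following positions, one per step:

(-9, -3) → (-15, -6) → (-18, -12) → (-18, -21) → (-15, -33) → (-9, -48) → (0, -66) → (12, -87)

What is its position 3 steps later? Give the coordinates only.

Successive displacements: (-6, -3), (-3, -6), (+0, -9), (+3, -12), (+6, -15), (+9, -18), (+12, -21) — each changes by (+3, -3).
step 8: (12, -87) + (+15, -24) → (27, -111)
step 9: (27, -111) + (+18, -27) → (45, -138)
step 10: (45, -138) + (+21, -30) → (66, -168)

(66, -168)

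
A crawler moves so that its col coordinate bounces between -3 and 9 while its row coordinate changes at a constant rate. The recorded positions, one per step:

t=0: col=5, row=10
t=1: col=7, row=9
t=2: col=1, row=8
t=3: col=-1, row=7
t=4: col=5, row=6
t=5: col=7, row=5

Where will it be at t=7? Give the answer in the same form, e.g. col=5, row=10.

col=-1, row=3

The col coordinate travels 6 per step and bounces off the walls at -3 and 9.
  step 6: 7 → 1
  step 7: 1 → -1
The row coordinate changes by -1 each step: at step 7 it is 3.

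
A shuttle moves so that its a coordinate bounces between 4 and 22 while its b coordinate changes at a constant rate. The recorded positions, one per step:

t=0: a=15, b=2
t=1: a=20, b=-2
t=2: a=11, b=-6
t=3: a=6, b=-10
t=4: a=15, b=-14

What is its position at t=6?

a=11, b=-22

The a coordinate reflects between 4 and 22, moving 9 per step.
  step 5: 15 → 20
  step 6: 20 → 11
The b coordinate changes by -4 each step: at step 6 it is -22.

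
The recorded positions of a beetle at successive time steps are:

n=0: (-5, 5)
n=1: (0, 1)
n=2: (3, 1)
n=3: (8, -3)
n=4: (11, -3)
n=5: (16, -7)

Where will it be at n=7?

(24, -11)

Differencing gives (+5, -4), (+3, +0), (+5, -4), (+3, +0), (+5, -4). This is the pattern (+5, -4), (+3, +0) repeated.
step 6: apply (+3, +0) → (19, -7)
step 7: apply (+5, -4) → (24, -11)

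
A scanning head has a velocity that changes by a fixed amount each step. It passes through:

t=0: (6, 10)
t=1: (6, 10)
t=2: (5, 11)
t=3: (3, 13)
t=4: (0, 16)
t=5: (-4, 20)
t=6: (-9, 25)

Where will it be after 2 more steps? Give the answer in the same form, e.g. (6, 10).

(-22, 38)

First differences are (+0, +0), (-1, +1), (-2, +2), (-3, +3), (-4, +4), (-5, +5); their common second difference is (-1, +1) (constant acceleration).
step 7: (-9, 25) + (-6, +6) → (-15, 31)
step 8: (-15, 31) + (-7, +7) → (-22, 38)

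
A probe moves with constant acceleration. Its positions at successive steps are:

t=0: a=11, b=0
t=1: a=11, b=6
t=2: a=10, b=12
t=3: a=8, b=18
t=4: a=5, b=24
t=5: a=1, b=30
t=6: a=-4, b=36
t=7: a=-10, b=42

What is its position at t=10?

Successive displacements: (+0,+6), (-1,+6), (-2,+6), (-3,+6), (-4,+6), (-5,+6), (-6,+6) — each changes by (-1,+0).
step 8: a=-10, b=42 + (-7,+6) → a=-17, b=48
step 9: a=-17, b=48 + (-8,+6) → a=-25, b=54
step 10: a=-25, b=54 + (-9,+6) → a=-34, b=60

a=-34, b=60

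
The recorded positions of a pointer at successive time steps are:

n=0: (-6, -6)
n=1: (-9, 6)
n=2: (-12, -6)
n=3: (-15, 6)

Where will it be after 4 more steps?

The first coordinate changes by -3 each step, so at step 7 it is -6 + 7·(-3) = -27.
The second coordinate repeats the cycle [-6, 6] with period 2; step 7 mod 2 = 1, giving 6.

(-27, 6)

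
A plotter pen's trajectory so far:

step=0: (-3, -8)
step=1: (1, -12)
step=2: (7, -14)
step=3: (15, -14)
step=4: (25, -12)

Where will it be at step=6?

Taking differences between consecutive positions: (+4, -4), (+6, -2), (+8, +0), (+10, +2). These grow by (+2, +2) each step.
step 5: (25, -12) + (+12, +4) → (37, -8)
step 6: (37, -8) + (+14, +6) → (51, -2)

(51, -2)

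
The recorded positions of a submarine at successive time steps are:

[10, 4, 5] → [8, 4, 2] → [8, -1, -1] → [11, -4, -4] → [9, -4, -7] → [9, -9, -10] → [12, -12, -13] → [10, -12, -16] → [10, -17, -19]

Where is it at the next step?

[13, -20, -22]

The moves between consecutive positions are [-2, +0, -3], [+0, -5, -3], [+3, -3, -3], [-2, +0, -3], [+0, -5, -3], [+3, -3, -3], [-2, +0, -3], [+0, -5, -3]; they repeat the 3-cycle [[-2, +0, -3], [+0, -5, -3], [+3, -3, -3]].
step 9: apply [+3, -3, -3] → [13, -20, -22]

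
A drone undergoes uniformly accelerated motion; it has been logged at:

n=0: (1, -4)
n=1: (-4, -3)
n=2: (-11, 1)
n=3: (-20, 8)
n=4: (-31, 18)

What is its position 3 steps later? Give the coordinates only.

Successive displacements: (-5, +1), (-7, +4), (-9, +7), (-11, +10) — each changes by (-2, +3).
step 5: (-31, 18) + (-13, +13) → (-44, 31)
step 6: (-44, 31) + (-15, +16) → (-59, 47)
step 7: (-59, 47) + (-17, +19) → (-76, 66)

(-76, 66)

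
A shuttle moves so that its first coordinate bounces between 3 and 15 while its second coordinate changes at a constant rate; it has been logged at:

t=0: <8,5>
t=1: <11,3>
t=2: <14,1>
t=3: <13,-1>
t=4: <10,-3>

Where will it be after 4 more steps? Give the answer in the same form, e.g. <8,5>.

The first coordinate reflects between 3 and 15, moving 3 per step.
  step 5: 10 → 7
  step 6: 7 → 4
  step 7: 4 → 5
  step 8: 5 → 8
The second coordinate changes by -2 each step: at step 8 it is -11.

<8,-11>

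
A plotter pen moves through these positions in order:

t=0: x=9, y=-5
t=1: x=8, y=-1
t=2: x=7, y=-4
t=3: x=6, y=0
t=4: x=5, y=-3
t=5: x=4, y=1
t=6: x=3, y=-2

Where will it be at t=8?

x=1, y=-1

Differencing gives (-1, +4), (-1, -3), (-1, +4), (-1, -3), (-1, +4), (-1, -3). This is the pattern (-1, +4), (-1, -3) repeated.
step 7: apply (-1, +4) → x=2, y=2
step 8: apply (-1, -3) → x=1, y=-1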